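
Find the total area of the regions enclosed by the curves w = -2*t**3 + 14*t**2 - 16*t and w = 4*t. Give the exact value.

Set the curves equal: -2*t**3 + 14*t**2 - 16*t = 4*t, so -2*t**3 + 14*t**2 - 20*t = 0, which factors as -2*t*(t - 5)*(t - 2) = 0. The curves meet at t = 0, 2, 5.
On [0, 2], w = 4*t is on top; that piece has area ∫[0,2] (-(-2*t**3 + 14*t**2 - 20*t)) dt = 32/3.
On [2, 5], w = -2*t**3 + 14*t**2 - 16*t is on top; that piece has area ∫[2,5] (-2*t**3 + 14*t**2 - 20*t) dt = 63/2.
Total enclosed area = 32/3 + 63/2 = 253/6.

253/6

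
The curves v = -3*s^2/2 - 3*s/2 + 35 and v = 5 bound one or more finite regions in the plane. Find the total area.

729/4

Set the curves equal: -3*s^2/2 - 3*s/2 + 35 = 5, so -3*s^2/2 - 3*s/2 + 30 = 0, which factors as -3*(s - 4)*(s + 5)/2 = 0. The curves meet at s = -5, 4.
On [-5, 4], v = -3*s^2/2 - 3*s/2 + 35 is on top; that piece has area ∫[-5,4] (-3*s^2/2 - 3*s/2 + 30) ds = 729/4.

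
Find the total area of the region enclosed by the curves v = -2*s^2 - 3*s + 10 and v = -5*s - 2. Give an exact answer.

125/3

Set the curves equal: -2*s^2 - 3*s + 10 = -5*s - 2, so -2*s^2 + 2*s + 12 = 0, which factors as -2*(s - 3)*(s + 2) = 0. The curves meet at s = -2, 3.
On [-2, 3], v = -2*s^2 - 3*s + 10 is on top; that piece has area ∫[-2,3] (-2*s^2 + 2*s + 12) ds = 125/3.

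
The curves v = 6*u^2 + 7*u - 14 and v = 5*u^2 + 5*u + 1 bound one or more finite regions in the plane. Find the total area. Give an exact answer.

256/3

Set the curves equal: 6*u^2 + 7*u - 14 = 5*u^2 + 5*u + 1, so u^2 + 2*u - 15 = 0, which factors as (u - 3)*(u + 5) = 0. The curves meet at u = -5, 3.
On [-5, 3], v = 5*u^2 + 5*u + 1 is on top; that piece has area ∫[-5,3] (-(u^2 + 2*u - 15)) du = 256/3.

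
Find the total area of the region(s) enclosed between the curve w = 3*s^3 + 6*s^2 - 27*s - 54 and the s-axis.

443/2

The curve meets the s-axis where 3*s^3 + 6*s^2 - 27*s - 54 = 0, i.e. 3*(s - 3)*(s + 2)*(s + 3) = 0, at s = -3, -2, 3.
On [-3, -2] the curve lies above the axis; ∫[-3,-2] (3*s^3 + 6*s^2 - 27*s - 54) ds = 11/4, giving area 11/4.
On [-2, 3] the curve lies below the axis; ∫[-2,3] (3*s^3 + 6*s^2 - 27*s - 54) ds = -875/4, giving area 875/4.
Total area = 11/4 + 875/4 = 443/2.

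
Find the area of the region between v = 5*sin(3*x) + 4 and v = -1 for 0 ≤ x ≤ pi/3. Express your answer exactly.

On [0, pi/3], (5*sin(3*x) + 4) - (-1) = 5*sin(3*x) + 5 is ≥ 0 throughout, so the area is a single integral of |5*sin(3*x) + 5|.
∫[0,pi/3] (5*sin(3*x) + 5) dx = 10/3 + 5*pi/3.

10/3 + 5*pi/3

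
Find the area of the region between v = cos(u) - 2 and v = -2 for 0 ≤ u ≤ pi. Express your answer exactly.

The difference (cos(u) - 2) - (-2) = cos(u) changes sign at u = pi/2 inside [0, pi], so split the integral there.
∫[0,pi/2] (cos(u)) du = 1.
∫[pi/2,pi] (cos(u)) du = -1; the area of that piece is 1.
Total area = 1 + 1 = 2.

2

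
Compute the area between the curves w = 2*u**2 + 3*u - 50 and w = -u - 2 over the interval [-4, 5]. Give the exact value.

928/3

The difference (2*u**2 + 3*u - 50) - (-u - 2) = 2*u**2 + 4*u - 48 changes sign at u = 4 inside [-4, 5], so split the integral there.
∫[-4,4] (2*u**2 + 4*u - 48) du = -896/3; the area of that piece is 896/3.
∫[4,5] (2*u**2 + 4*u - 48) du = 32/3.
Total area = 896/3 + 32/3 = 928/3.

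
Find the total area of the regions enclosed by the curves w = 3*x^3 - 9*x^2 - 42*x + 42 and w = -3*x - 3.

384

Set the curves equal: 3*x^3 - 9*x^2 - 42*x + 42 = -3*x - 3, so 3*x^3 - 9*x^2 - 39*x + 45 = 0, which factors as 3*(x - 5)*(x - 1)*(x + 3) = 0. The curves meet at x = -3, 1, 5.
On [-3, 1], w = 3*x^3 - 9*x^2 - 42*x + 42 is on top; that piece has area ∫[-3,1] (3*x^3 - 9*x^2 - 39*x + 45) dx = 192.
On [1, 5], w = -3*x - 3 is on top; that piece has area ∫[1,5] (-(3*x^3 - 9*x^2 - 39*x + 45)) dx = 192.
Total enclosed area = 192 + 192 = 384.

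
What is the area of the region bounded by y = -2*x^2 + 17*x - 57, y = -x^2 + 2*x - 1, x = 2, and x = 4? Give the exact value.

122/3

On [2, 4], (-2*x^2 + 17*x - 57) - (-x^2 + 2*x - 1) = -x^2 + 15*x - 56 is ≤ 0 throughout, so the area is a single integral of |-x^2 + 15*x - 56|.
∫[2,4] (-x^2 + 15*x - 56) dx = -122/3; the area of that piece is 122/3.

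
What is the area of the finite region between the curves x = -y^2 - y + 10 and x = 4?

Both boundary curves give x as a function of y, so integrate with respect to y. Setting them equal: -y^2 - y + 6 = 0, i.e. -(y - 2)*(y + 3) = 0, so they meet at y = -3, 2.
For y in [-3, 2], x = -y^2 - y + 10 is on the right; area = ∫[-3,2] (-y^2 - y + 6) dy = 125/6.

125/6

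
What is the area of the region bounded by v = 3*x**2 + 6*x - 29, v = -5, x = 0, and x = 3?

The difference (3*x**2 + 6*x - 29) - (-5) = 3*x**2 + 6*x - 24 changes sign at x = 2 inside [0, 3], so split the integral there.
∫[0,2] (3*x**2 + 6*x - 24) dx = -28; the area of that piece is 28.
∫[2,3] (3*x**2 + 6*x - 24) dx = 10.
Total area = 28 + 10 = 38.

38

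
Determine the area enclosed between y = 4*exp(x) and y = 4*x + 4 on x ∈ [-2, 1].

-6 - 4*exp(-2) + 4*exp(1)

On [-2, 1], (4*exp(x)) - (4*x + 4) = -4*x + 4*exp(x) - 4 is ≥ 0 throughout, so the area is a single integral of |-4*x + 4*exp(x) - 4|.
∫[-2,1] (-4*x + 4*exp(x) - 4) dx = -6 - 4*exp(-2) + 4*exp(1).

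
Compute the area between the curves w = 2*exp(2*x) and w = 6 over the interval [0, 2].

The difference (2*exp(2*x)) - (6) = 2*exp(2*x) - 6 changes sign at x = log(3)/2 inside [0, 2], so split the integral there.
∫[0,log(3)/2] (2*exp(2*x) - 6) dx = 2 - log(27); the area of that piece is -2 + log(27).
∫[log(3)/2,2] (2*exp(2*x) - 6) dx = -15 + 3*log(3) + exp(4).
Total area = (-2 + log(27)) + (-15 + 3*log(3) + exp(4)) = -17 + 6*log(3) + exp(4).

-17 + 6*log(3) + exp(4)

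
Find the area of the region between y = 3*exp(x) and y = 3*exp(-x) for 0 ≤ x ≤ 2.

-6 + 3*exp(-2) + 3*exp(2)

On [0, 2], (3*exp(x)) - (3*exp(-x)) = 3*exp(x) - 3*exp(-x) is ≥ 0 throughout, so the area is a single integral of |3*exp(x) - 3*exp(-x)|.
∫[0,2] (3*exp(x) - 3*exp(-x)) dx = -6 + 3*exp(-2) + 3*exp(2).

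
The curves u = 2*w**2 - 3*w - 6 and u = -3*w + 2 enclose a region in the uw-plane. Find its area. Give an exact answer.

64/3

Both boundary curves give u as a function of w, so integrate with respect to w. Setting them equal: 2*w**2 - 8 = 0, i.e. 2*(w - 2)*(w + 2) = 0, so they meet at w = -2, 2.
For w in [-2, 2], u = 2*w**2 - 3*w - 6 is on the left; area = ∫[-2,2] (-(2*w**2 - 8)) dw = 64/3.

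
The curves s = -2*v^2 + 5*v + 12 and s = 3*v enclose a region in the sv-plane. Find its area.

125/3

Both boundary curves give s as a function of v, so integrate with respect to v. Setting them equal: -2*v^2 + 2*v + 12 = 0, i.e. -2*(v - 3)*(v + 2) = 0, so they meet at v = -2, 3.
For v in [-2, 3], s = -2*v^2 + 5*v + 12 is on the right; area = ∫[-2,3] (-2*v^2 + 2*v + 12) dv = 125/3.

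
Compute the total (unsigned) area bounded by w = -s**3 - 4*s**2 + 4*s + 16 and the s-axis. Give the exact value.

The curve meets the s-axis where -s**3 - 4*s**2 + 4*s + 16 = 0, i.e. -(s - 2)*(s + 2)*(s + 4) = 0, at s = -4, -2, 2.
On [-4, -2] the curve lies below the axis; ∫[-4,-2] (-s**3 - 4*s**2 + 4*s + 16) ds = -20/3, giving area 20/3.
On [-2, 2] the curve lies above the axis; ∫[-2,2] (-s**3 - 4*s**2 + 4*s + 16) ds = 128/3, giving area 128/3.
Total area = 20/3 + 128/3 = 148/3.

148/3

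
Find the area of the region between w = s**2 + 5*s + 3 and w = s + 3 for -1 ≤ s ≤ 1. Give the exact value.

4

The difference (s**2 + 5*s + 3) - (s + 3) = s**2 + 4*s changes sign at s = 0 inside [-1, 1], so split the integral there.
∫[-1,0] (s**2 + 4*s) ds = -5/3; the area of that piece is 5/3.
∫[0,1] (s**2 + 4*s) ds = 7/3.
Total area = 5/3 + 7/3 = 4.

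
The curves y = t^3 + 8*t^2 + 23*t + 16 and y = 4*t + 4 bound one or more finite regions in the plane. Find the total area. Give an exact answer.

Set the curves equal: t^3 + 8*t^2 + 23*t + 16 = 4*t + 4, so t^3 + 8*t^2 + 19*t + 12 = 0, which factors as (t + 1)*(t + 3)*(t + 4) = 0. The curves meet at t = -4, -3, -1.
On [-4, -3], y = t^3 + 8*t^2 + 23*t + 16 is on top; that piece has area ∫[-4,-3] (t^3 + 8*t^2 + 19*t + 12) dt = 5/12.
On [-3, -1], y = 4*t + 4 is on top; that piece has area ∫[-3,-1] (-(t^3 + 8*t^2 + 19*t + 12)) dt = 8/3.
Total enclosed area = 5/12 + 8/3 = 37/12.

37/12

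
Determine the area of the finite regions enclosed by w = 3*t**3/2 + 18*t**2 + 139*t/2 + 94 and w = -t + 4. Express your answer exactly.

3/4

Set the curves equal: 3*t**3/2 + 18*t**2 + 139*t/2 + 94 = -t + 4, so 3*t**3/2 + 18*t**2 + 141*t/2 + 90 = 0, which factors as 3*(t + 3)*(t + 4)*(t + 5)/2 = 0. The curves meet at t = -5, -4, -3.
On [-5, -4], w = 3*t**3/2 + 18*t**2 + 139*t/2 + 94 is on top; that piece has area ∫[-5,-4] (3*t**3/2 + 18*t**2 + 141*t/2 + 90) dt = 3/8.
On [-4, -3], w = -t + 4 is on top; that piece has area ∫[-4,-3] (-(3*t**3/2 + 18*t**2 + 141*t/2 + 90)) dt = 3/8.
Total enclosed area = 3/8 + 3/8 = 3/4.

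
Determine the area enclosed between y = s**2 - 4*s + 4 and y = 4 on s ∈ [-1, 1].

4

The difference (s**2 - 4*s + 4) - (4) = s**2 - 4*s changes sign at s = 0 inside [-1, 1], so split the integral there.
∫[-1,0] (s**2 - 4*s) ds = 7/3.
∫[0,1] (s**2 - 4*s) ds = -5/3; the area of that piece is 5/3.
Total area = 7/3 + 5/3 = 4.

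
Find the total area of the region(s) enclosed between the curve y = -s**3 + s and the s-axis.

1/2

The curve meets the s-axis where -s**3 + s = 0, i.e. -s*(s - 1)*(s + 1) = 0, at s = -1, 0, 1.
On [-1, 0] the curve lies below the axis; ∫[-1,0] (-s**3 + s) ds = -1/4, giving area 1/4.
On [0, 1] the curve lies above the axis; ∫[0,1] (-s**3 + s) ds = 1/4, giving area 1/4.
Total area = 1/4 + 1/4 = 1/2.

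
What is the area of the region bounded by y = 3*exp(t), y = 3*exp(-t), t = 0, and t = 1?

On [0, 1], (3*exp(t)) - (3*exp(-t)) = 3*exp(t) - 3*exp(-t) is ≥ 0 throughout, so the area is a single integral of |3*exp(t) - 3*exp(-t)|.
∫[0,1] (3*exp(t) - 3*exp(-t)) dt = -6 + 3*exp(-1) + 3*exp(1).

-6 + 3*exp(-1) + 3*exp(1)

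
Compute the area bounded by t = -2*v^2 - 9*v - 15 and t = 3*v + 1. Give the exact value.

8/3

Both boundary curves give t as a function of v, so integrate with respect to v. Setting them equal: -2*v^2 - 12*v - 16 = 0, i.e. -2*(v + 2)*(v + 4) = 0, so they meet at v = -4, -2.
For v in [-4, -2], t = -2*v^2 - 9*v - 15 is on the right; area = ∫[-4,-2] (-2*v^2 - 12*v - 16) dv = 8/3.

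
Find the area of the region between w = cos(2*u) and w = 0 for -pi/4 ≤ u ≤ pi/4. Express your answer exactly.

On [-pi/4, pi/4], (cos(2*u)) - (0) = cos(2*u) is ≥ 0 throughout, so the area is a single integral of |cos(2*u)|.
∫[-pi/4,pi/4] (cos(2*u)) du = 1.

1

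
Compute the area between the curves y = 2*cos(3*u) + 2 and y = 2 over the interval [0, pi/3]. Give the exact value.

The difference (2*cos(3*u) + 2) - (2) = 2*cos(3*u) changes sign at u = pi/6 inside [0, pi/3], so split the integral there.
∫[0,pi/6] (2*cos(3*u)) du = 2/3.
∫[pi/6,pi/3] (2*cos(3*u)) du = -2/3; the area of that piece is 2/3.
Total area = 2/3 + 2/3 = 4/3.

4/3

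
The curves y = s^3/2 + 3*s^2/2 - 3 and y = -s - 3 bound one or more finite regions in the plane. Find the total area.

1/4

Set the curves equal: s^3/2 + 3*s^2/2 - 3 = -s - 3, so s^3/2 + 3*s^2/2 + s = 0, which factors as s*(s + 1)*(s + 2)/2 = 0. The curves meet at s = -2, -1, 0.
On [-2, -1], y = s^3/2 + 3*s^2/2 - 3 is on top; that piece has area ∫[-2,-1] (s^3/2 + 3*s^2/2 + s) ds = 1/8.
On [-1, 0], y = -s - 3 is on top; that piece has area ∫[-1,0] (-(s^3/2 + 3*s^2/2 + s)) ds = 1/8.
Total enclosed area = 1/8 + 1/8 = 1/4.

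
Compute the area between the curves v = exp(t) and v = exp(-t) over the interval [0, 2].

-2 + exp(-2) + exp(2)

On [0, 2], (exp(t)) - (exp(-t)) = exp(t) - exp(-t) is ≥ 0 throughout, so the area is a single integral of |exp(t) - exp(-t)|.
∫[0,2] (exp(t) - exp(-t)) dt = -2 + exp(-2) + exp(2).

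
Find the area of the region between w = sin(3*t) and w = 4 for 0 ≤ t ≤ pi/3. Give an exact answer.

-2/3 + 4*pi/3

On [0, pi/3], (sin(3*t)) - (4) = sin(3*t) - 4 is ≤ 0 throughout, so the area is a single integral of |sin(3*t) - 4|.
∫[0,pi/3] (sin(3*t) - 4) dt = 2/3 - 4*pi/3; the area of that piece is -2/3 + 4*pi/3.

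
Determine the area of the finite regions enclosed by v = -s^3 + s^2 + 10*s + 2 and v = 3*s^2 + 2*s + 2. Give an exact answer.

148/3

Set the curves equal: -s^3 + s^2 + 10*s + 2 = 3*s^2 + 2*s + 2, so -s^3 - 2*s^2 + 8*s = 0, which factors as -s*(s - 2)*(s + 4) = 0. The curves meet at s = -4, 0, 2.
On [-4, 0], v = 3*s^2 + 2*s + 2 is on top; that piece has area ∫[-4,0] (-(-s^3 - 2*s^2 + 8*s)) ds = 128/3.
On [0, 2], v = -s^3 + s^2 + 10*s + 2 is on top; that piece has area ∫[0,2] (-s^3 - 2*s^2 + 8*s) ds = 20/3.
Total enclosed area = 128/3 + 20/3 = 148/3.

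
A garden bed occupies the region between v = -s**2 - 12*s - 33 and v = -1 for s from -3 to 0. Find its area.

On [-3, 0], (-s**2 - 12*s - 33) - (-1) = -s**2 - 12*s - 32 is ≤ 0 throughout, so the area is a single integral of |-s**2 - 12*s - 32|.
∫[-3,0] (-s**2 - 12*s - 32) ds = -51; the area of that piece is 51.

51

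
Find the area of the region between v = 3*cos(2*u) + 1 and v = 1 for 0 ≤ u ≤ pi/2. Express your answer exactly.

The difference (3*cos(2*u) + 1) - (1) = 3*cos(2*u) changes sign at u = pi/4 inside [0, pi/2], so split the integral there.
∫[0,pi/4] (3*cos(2*u)) du = 3/2.
∫[pi/4,pi/2] (3*cos(2*u)) du = -3/2; the area of that piece is 3/2.
Total area = 3/2 + 3/2 = 3.

3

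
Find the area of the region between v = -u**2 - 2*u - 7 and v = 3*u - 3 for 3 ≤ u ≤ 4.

On [3, 4], (-u**2 - 2*u - 7) - (3*u - 3) = -u**2 - 5*u - 4 is ≤ 0 throughout, so the area is a single integral of |-u**2 - 5*u - 4|.
∫[3,4] (-u**2 - 5*u - 4) du = -203/6; the area of that piece is 203/6.

203/6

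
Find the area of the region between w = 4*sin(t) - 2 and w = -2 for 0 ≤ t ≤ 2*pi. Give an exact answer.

The difference (4*sin(t) - 2) - (-2) = 4*sin(t) changes sign at t = pi inside [0, 2*pi], so split the integral there.
∫[0,pi] (4*sin(t)) dt = 8.
∫[pi,2*pi] (4*sin(t)) dt = -8; the area of that piece is 8.
Total area = 8 + 8 = 16.

16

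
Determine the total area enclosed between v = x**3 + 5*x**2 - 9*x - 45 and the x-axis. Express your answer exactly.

The curve meets the x-axis where x**3 + 5*x**2 - 9*x - 45 = 0, i.e. (x - 3)*(x + 3)*(x + 5) = 0, at x = -5, -3, 3.
On [-5, -3] the curve lies above the axis; ∫[-5,-3] (x**3 + 5*x**2 - 9*x - 45) dx = 28/3, giving area 28/3.
On [-3, 3] the curve lies below the axis; ∫[-3,3] (x**3 + 5*x**2 - 9*x - 45) dx = -180, giving area 180.
Total area = 28/3 + 180 = 568/3.

568/3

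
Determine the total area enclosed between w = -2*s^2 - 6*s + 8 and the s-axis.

The curve meets the s-axis where -2*s^2 - 6*s + 8 = 0, i.e. -2*(s - 1)*(s + 4) = 0, at s = -4, 1.
On [-4, 1] the curve lies above the axis; ∫[-4,1] (-2*s^2 - 6*s + 8) ds = 125/3, giving area 125/3.

125/3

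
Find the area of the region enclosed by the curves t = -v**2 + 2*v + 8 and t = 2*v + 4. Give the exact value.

Both boundary curves give t as a function of v, so integrate with respect to v. Setting them equal: -v**2 + 4 = 0, i.e. -(v - 2)*(v + 2) = 0, so they meet at v = -2, 2.
For v in [-2, 2], t = -v**2 + 2*v + 8 is on the right; area = ∫[-2,2] (-v**2 + 4) dv = 32/3.

32/3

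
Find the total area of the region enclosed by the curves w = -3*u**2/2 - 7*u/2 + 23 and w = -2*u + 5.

343/4

Set the curves equal: -3*u**2/2 - 7*u/2 + 23 = -2*u + 5, so -3*u**2/2 - 3*u/2 + 18 = 0, which factors as -3*(u - 3)*(u + 4)/2 = 0. The curves meet at u = -4, 3.
On [-4, 3], w = -3*u**2/2 - 7*u/2 + 23 is on top; that piece has area ∫[-4,3] (-3*u**2/2 - 3*u/2 + 18) du = 343/4.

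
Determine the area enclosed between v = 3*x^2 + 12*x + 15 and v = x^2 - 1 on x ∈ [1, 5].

872/3

On [1, 5], (3*x^2 + 12*x + 15) - (x^2 - 1) = 2*x^2 + 12*x + 16 is ≥ 0 throughout, so the area is a single integral of |2*x^2 + 12*x + 16|.
∫[1,5] (2*x^2 + 12*x + 16) dx = 872/3.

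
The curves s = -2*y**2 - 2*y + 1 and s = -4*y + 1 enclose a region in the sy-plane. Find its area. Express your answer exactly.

1/3

Both boundary curves give s as a function of y, so integrate with respect to y. Setting them equal: -2*y**2 + 2*y = 0, i.e. -2*y*(y - 1) = 0, so they meet at y = 0, 1.
For y in [0, 1], s = -2*y**2 - 2*y + 1 is on the right; area = ∫[0,1] (-2*y**2 + 2*y) dy = 1/3.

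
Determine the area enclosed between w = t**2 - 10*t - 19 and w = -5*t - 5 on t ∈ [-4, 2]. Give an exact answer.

214/3

The difference (t**2 - 10*t - 19) - (-5*t - 5) = t**2 - 5*t - 14 changes sign at t = -2 inside [-4, 2], so split the integral there.
∫[-4,-2] (t**2 - 5*t - 14) dt = 62/3.
∫[-2,2] (t**2 - 5*t - 14) dt = -152/3; the area of that piece is 152/3.
Total area = 62/3 + 152/3 = 214/3.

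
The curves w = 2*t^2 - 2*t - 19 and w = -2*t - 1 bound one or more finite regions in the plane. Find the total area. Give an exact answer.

72

Set the curves equal: 2*t^2 - 2*t - 19 = -2*t - 1, so 2*t^2 - 18 = 0, which factors as 2*(t - 3)*(t + 3) = 0. The curves meet at t = -3, 3.
On [-3, 3], w = -2*t - 1 is on top; that piece has area ∫[-3,3] (-(2*t^2 - 18)) dt = 72.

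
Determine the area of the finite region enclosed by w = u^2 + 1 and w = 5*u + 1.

125/6

Set the curves equal: u^2 + 1 = 5*u + 1, so u^2 - 5*u = 0, which factors as u*(u - 5) = 0. The curves meet at u = 0, 5.
On [0, 5], w = 5*u + 1 is on top; that piece has area ∫[0,5] (-(u^2 - 5*u)) du = 125/6.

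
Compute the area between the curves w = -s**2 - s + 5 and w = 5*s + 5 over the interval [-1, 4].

The difference (-s**2 - s + 5) - (5*s + 5) = -s**2 - 6*s changes sign at s = 0 inside [-1, 4], so split the integral there.
∫[-1,0] (-s**2 - 6*s) ds = 8/3.
∫[0,4] (-s**2 - 6*s) ds = -208/3; the area of that piece is 208/3.
Total area = 8/3 + 208/3 = 72.

72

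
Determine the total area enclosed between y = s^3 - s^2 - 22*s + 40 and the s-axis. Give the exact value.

The curve meets the s-axis where s^3 - s^2 - 22*s + 40 = 0, i.e. (s - 4)*(s - 2)*(s + 5) = 0, at s = -5, 2, 4.
On [-5, 2] the curve lies above the axis; ∫[-5,2] (s^3 - s^2 - 22*s + 40) ds = 3773/12, giving area 3773/12.
On [2, 4] the curve lies below the axis; ∫[2,4] (s^3 - s^2 - 22*s + 40) ds = -32/3, giving area 32/3.
Total area = 3773/12 + 32/3 = 3901/12.

3901/12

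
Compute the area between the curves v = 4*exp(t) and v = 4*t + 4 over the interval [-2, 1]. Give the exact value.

-6 - 4*exp(-2) + 4*exp(1)

On [-2, 1], (4*exp(t)) - (4*t + 4) = -4*t + 4*exp(t) - 4 is ≥ 0 throughout, so the area is a single integral of |-4*t + 4*exp(t) - 4|.
∫[-2,1] (-4*t + 4*exp(t) - 4) dt = -6 - 4*exp(-2) + 4*exp(1).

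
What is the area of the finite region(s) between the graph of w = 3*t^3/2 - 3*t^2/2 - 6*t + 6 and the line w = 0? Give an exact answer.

The curve meets the t-axis where 3*t^3/2 - 3*t^2/2 - 6*t + 6 = 0, i.e. 3*(t - 2)*(t - 1)*(t + 2)/2 = 0, at t = -2, 1, 2.
On [-2, 1] the curve lies above the axis; ∫[-2,1] (3*t^3/2 - 3*t^2/2 - 6*t + 6) dt = 135/8, giving area 135/8.
On [1, 2] the curve lies below the axis; ∫[1,2] (3*t^3/2 - 3*t^2/2 - 6*t + 6) dt = -7/8, giving area 7/8.
Total area = 135/8 + 7/8 = 71/4.

71/4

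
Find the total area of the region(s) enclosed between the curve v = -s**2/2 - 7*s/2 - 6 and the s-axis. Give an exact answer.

The curve meets the s-axis where -s**2/2 - 7*s/2 - 6 = 0, i.e. -(s + 3)*(s + 4)/2 = 0, at s = -4, -3.
On [-4, -3] the curve lies above the axis; ∫[-4,-3] (-s**2/2 - 7*s/2 - 6) ds = 1/12, giving area 1/12.

1/12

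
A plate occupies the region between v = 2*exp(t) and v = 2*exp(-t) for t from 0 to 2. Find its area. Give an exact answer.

-4 + 2*exp(-2) + 2*exp(2)

On [0, 2], (2*exp(t)) - (2*exp(-t)) = 2*exp(t) - 2*exp(-t) is ≥ 0 throughout, so the area is a single integral of |2*exp(t) - 2*exp(-t)|.
∫[0,2] (2*exp(t) - 2*exp(-t)) dt = -4 + 2*exp(-2) + 2*exp(2).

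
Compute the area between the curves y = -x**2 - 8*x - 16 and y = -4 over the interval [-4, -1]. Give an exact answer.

23/3

The difference (-x**2 - 8*x - 16) - (-4) = -x**2 - 8*x - 12 changes sign at x = -2 inside [-4, -1], so split the integral there.
∫[-4,-2] (-x**2 - 8*x - 12) dx = 16/3.
∫[-2,-1] (-x**2 - 8*x - 12) dx = -7/3; the area of that piece is 7/3.
Total area = 16/3 + 7/3 = 23/3.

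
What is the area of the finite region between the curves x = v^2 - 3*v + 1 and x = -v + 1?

4/3

Both boundary curves give x as a function of v, so integrate with respect to v. Setting them equal: v^2 - 2*v = 0, i.e. v*(v - 2) = 0, so they meet at v = 0, 2.
For v in [0, 2], x = v^2 - 3*v + 1 is on the left; area = ∫[0,2] (-(v^2 - 2*v)) dv = 4/3.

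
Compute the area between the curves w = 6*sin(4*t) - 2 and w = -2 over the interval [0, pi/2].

6

The difference (6*sin(4*t) - 2) - (-2) = 6*sin(4*t) changes sign at t = pi/4 inside [0, pi/2], so split the integral there.
∫[0,pi/4] (6*sin(4*t)) dt = 3.
∫[pi/4,pi/2] (6*sin(4*t)) dt = -3; the area of that piece is 3.
Total area = 3 + 3 = 6.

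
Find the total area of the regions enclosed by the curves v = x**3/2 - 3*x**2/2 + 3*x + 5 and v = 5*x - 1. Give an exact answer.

131/8

Set the curves equal: x**3/2 - 3*x**2/2 + 3*x + 5 = 5*x - 1, so x**3/2 - 3*x**2/2 - 2*x + 6 = 0, which factors as (x - 3)*(x - 2)*(x + 2)/2 = 0. The curves meet at x = -2, 2, 3.
On [-2, 2], v = x**3/2 - 3*x**2/2 + 3*x + 5 is on top; that piece has area ∫[-2,2] (x**3/2 - 3*x**2/2 - 2*x + 6) dx = 16.
On [2, 3], v = 5*x - 1 is on top; that piece has area ∫[2,3] (-(x**3/2 - 3*x**2/2 - 2*x + 6)) dx = 3/8.
Total enclosed area = 16 + 3/8 = 131/8.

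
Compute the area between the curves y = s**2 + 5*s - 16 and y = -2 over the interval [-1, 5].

81

The difference (s**2 + 5*s - 16) - (-2) = s**2 + 5*s - 14 changes sign at s = 2 inside [-1, 5], so split the integral there.
∫[-1,2] (s**2 + 5*s - 14) ds = -63/2; the area of that piece is 63/2.
∫[2,5] (s**2 + 5*s - 14) ds = 99/2.
Total area = 63/2 + 99/2 = 81.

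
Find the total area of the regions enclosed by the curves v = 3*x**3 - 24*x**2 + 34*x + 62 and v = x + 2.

443/2

Set the curves equal: 3*x**3 - 24*x**2 + 34*x + 62 = x + 2, so 3*x**3 - 24*x**2 + 33*x + 60 = 0, which factors as 3*(x - 5)*(x - 4)*(x + 1) = 0. The curves meet at x = -1, 4, 5.
On [-1, 4], v = 3*x**3 - 24*x**2 + 34*x + 62 is on top; that piece has area ∫[-1,4] (3*x**3 - 24*x**2 + 33*x + 60) dx = 875/4.
On [4, 5], v = x + 2 is on top; that piece has area ∫[4,5] (-(3*x**3 - 24*x**2 + 33*x + 60)) dx = 11/4.
Total enclosed area = 875/4 + 11/4 = 443/2.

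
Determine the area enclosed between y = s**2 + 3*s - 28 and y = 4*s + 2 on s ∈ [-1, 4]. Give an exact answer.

815/6

On [-1, 4], (s**2 + 3*s - 28) - (4*s + 2) = s**2 - s - 30 is ≤ 0 throughout, so the area is a single integral of |s**2 - s - 30|.
∫[-1,4] (s**2 - s - 30) ds = -815/6; the area of that piece is 815/6.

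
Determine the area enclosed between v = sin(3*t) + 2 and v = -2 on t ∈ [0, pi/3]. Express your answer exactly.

2/3 + 4*pi/3

On [0, pi/3], (sin(3*t) + 2) - (-2) = sin(3*t) + 4 is ≥ 0 throughout, so the area is a single integral of |sin(3*t) + 4|.
∫[0,pi/3] (sin(3*t) + 4) dt = 2/3 + 4*pi/3.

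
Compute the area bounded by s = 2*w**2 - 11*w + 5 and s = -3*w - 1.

8/3

Both boundary curves give s as a function of w, so integrate with respect to w. Setting them equal: 2*w**2 - 8*w + 6 = 0, i.e. 2*(w - 3)*(w - 1) = 0, so they meet at w = 1, 3.
For w in [1, 3], s = 2*w**2 - 11*w + 5 is on the left; area = ∫[1,3] (-(2*w**2 - 8*w + 6)) dw = 8/3.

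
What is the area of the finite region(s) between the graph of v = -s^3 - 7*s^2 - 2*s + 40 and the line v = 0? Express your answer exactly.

The curve meets the s-axis where -s^3 - 7*s^2 - 2*s + 40 = 0, i.e. -(s - 2)*(s + 4)*(s + 5) = 0, at s = -5, -4, 2.
On [-5, -4] the curve lies below the axis; ∫[-5,-4] (-s^3 - 7*s^2 - 2*s + 40) ds = -13/12, giving area 13/12.
On [-4, 2] the curve lies above the axis; ∫[-4,2] (-s^3 - 7*s^2 - 2*s + 40) ds = 144, giving area 144.
Total area = 13/12 + 144 = 1741/12.

1741/12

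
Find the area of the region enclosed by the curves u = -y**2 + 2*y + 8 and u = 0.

36

Both boundary curves give u as a function of y, so integrate with respect to y. Setting them equal: -y**2 + 2*y + 8 = 0, i.e. -(y - 4)*(y + 2) = 0, so they meet at y = -2, 4.
For y in [-2, 4], u = -y**2 + 2*y + 8 is on the right; area = ∫[-2,4] (-y**2 + 2*y + 8) dy = 36.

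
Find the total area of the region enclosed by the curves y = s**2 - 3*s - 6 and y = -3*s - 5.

4/3

Set the curves equal: s**2 - 3*s - 6 = -3*s - 5, so s**2 - 1 = 0, which factors as (s - 1)*(s + 1) = 0. The curves meet at s = -1, 1.
On [-1, 1], y = -3*s - 5 is on top; that piece has area ∫[-1,1] (-(s**2 - 1)) ds = 4/3.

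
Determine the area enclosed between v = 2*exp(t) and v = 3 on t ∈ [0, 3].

The difference (2*exp(t)) - (3) = 2*exp(t) - 3 changes sign at t = log(3/2) inside [0, 3], so split the integral there.
∫[0,log(3/2)] (2*exp(t) - 3) dt = log(8/27) + 1; the area of that piece is -1 + log(27/8).
∫[log(3/2),3] (2*exp(t) - 3) dt = -12 - 3*log(2) + 3*log(3) + 2*exp(3).
Total area = (-1 + log(27/8)) + (-12 - 3*log(2) + 3*log(3) + 2*exp(3)) = -13 - 6*log(2) + 6*log(3) + 2*exp(3).

-13 - 6*log(2) + 6*log(3) + 2*exp(3)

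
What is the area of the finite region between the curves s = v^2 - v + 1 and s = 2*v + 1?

9/2

Both boundary curves give s as a function of v, so integrate with respect to v. Setting them equal: v^2 - 3*v = 0, i.e. v*(v - 3) = 0, so they meet at v = 0, 3.
For v in [0, 3], s = v^2 - v + 1 is on the left; area = ∫[0,3] (-(v^2 - 3*v)) dv = 9/2.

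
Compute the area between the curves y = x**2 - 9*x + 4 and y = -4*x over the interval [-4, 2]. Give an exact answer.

241/3

The difference (x**2 - 9*x + 4) - (-4*x) = x**2 - 5*x + 4 changes sign at x = 1 inside [-4, 2], so split the integral there.
∫[-4,1] (x**2 - 5*x + 4) dx = 475/6.
∫[1,2] (x**2 - 5*x + 4) dx = -7/6; the area of that piece is 7/6.
Total area = 475/6 + 7/6 = 241/3.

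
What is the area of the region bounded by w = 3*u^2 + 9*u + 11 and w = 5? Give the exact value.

1/2

Set the curves equal: 3*u^2 + 9*u + 11 = 5, so 3*u^2 + 9*u + 6 = 0, which factors as 3*(u + 1)*(u + 2) = 0. The curves meet at u = -2, -1.
On [-2, -1], w = 5 is on top; that piece has area ∫[-2,-1] (-(3*u^2 + 9*u + 6)) du = 1/2.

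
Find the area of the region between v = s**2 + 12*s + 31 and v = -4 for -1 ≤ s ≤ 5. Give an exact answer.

396

On [-1, 5], (s**2 + 12*s + 31) - (-4) = s**2 + 12*s + 35 is ≥ 0 throughout, so the area is a single integral of |s**2 + 12*s + 35|.
∫[-1,5] (s**2 + 12*s + 35) ds = 396.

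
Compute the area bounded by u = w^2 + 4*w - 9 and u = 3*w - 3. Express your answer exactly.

Both boundary curves give u as a function of w, so integrate with respect to w. Setting them equal: w^2 + w - 6 = 0, i.e. (w - 2)*(w + 3) = 0, so they meet at w = -3, 2.
For w in [-3, 2], u = w^2 + 4*w - 9 is on the left; area = ∫[-3,2] (-(w^2 + w - 6)) dw = 125/6.

125/6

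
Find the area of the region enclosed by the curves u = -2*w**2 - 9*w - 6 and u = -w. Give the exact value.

Both boundary curves give u as a function of w, so integrate with respect to w. Setting them equal: -2*w**2 - 8*w - 6 = 0, i.e. -2*(w + 1)*(w + 3) = 0, so they meet at w = -3, -1.
For w in [-3, -1], u = -2*w**2 - 9*w - 6 is on the right; area = ∫[-3,-1] (-2*w**2 - 8*w - 6) dw = 8/3.

8/3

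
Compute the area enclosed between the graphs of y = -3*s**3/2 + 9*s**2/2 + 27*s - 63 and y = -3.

Set the curves equal: -3*s**3/2 + 9*s**2/2 + 27*s - 63 = -3, so -3*s**3/2 + 9*s**2/2 + 27*s - 60 = 0, which factors as -3*(s - 5)*(s - 2)*(s + 4)/2 = 0. The curves meet at s = -4, 2, 5.
On [-4, 2], y = -3 is on top; that piece has area ∫[-4,2] (-(-3*s**3/2 + 9*s**2/2 + 27*s - 60)) ds = 324.
On [2, 5], y = -3*s**3/2 + 9*s**2/2 + 27*s - 63 is on top; that piece has area ∫[2,5] (-3*s**3/2 + 9*s**2/2 + 27*s - 60) ds = 405/8.
Total enclosed area = 324 + 405/8 = 2997/8.

2997/8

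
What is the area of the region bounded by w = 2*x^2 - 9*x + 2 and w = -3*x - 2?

Set the curves equal: 2*x^2 - 9*x + 2 = -3*x - 2, so 2*x^2 - 6*x + 4 = 0, which factors as 2*(x - 2)*(x - 1) = 0. The curves meet at x = 1, 2.
On [1, 2], w = -3*x - 2 is on top; that piece has area ∫[1,2] (-(2*x^2 - 6*x + 4)) dx = 1/3.

1/3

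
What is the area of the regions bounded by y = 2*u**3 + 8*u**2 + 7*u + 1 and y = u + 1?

Set the curves equal: 2*u**3 + 8*u**2 + 7*u + 1 = u + 1, so 2*u**3 + 8*u**2 + 6*u = 0, which factors as 2*u*(u + 1)*(u + 3) = 0. The curves meet at u = -3, -1, 0.
On [-3, -1], y = 2*u**3 + 8*u**2 + 7*u + 1 is on top; that piece has area ∫[-3,-1] (2*u**3 + 8*u**2 + 6*u) du = 16/3.
On [-1, 0], y = u + 1 is on top; that piece has area ∫[-1,0] (-(2*u**3 + 8*u**2 + 6*u)) du = 5/6.
Total enclosed area = 16/3 + 5/6 = 37/6.

37/6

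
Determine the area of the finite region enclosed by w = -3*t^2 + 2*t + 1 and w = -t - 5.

27/2

Set the curves equal: -3*t^2 + 2*t + 1 = -t - 5, so -3*t^2 + 3*t + 6 = 0, which factors as -3*(t - 2)*(t + 1) = 0. The curves meet at t = -1, 2.
On [-1, 2], w = -3*t^2 + 2*t + 1 is on top; that piece has area ∫[-1,2] (-3*t^2 + 3*t + 6) dt = 27/2.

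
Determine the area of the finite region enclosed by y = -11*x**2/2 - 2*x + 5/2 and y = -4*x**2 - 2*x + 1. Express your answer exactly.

2

Set the curves equal: -11*x**2/2 - 2*x + 5/2 = -4*x**2 - 2*x + 1, so -3*x**2/2 + 3/2 = 0, which factors as -3*(x - 1)*(x + 1)/2 = 0. The curves meet at x = -1, 1.
On [-1, 1], y = -11*x**2/2 - 2*x + 5/2 is on top; that piece has area ∫[-1,1] (-3*x**2/2 + 3/2) dx = 2.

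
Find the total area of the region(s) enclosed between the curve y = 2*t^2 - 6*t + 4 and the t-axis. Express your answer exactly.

The curve meets the t-axis where 2*t^2 - 6*t + 4 = 0, i.e. 2*(t - 2)*(t - 1) = 0, at t = 1, 2.
On [1, 2] the curve lies below the axis; ∫[1,2] (2*t^2 - 6*t + 4) dt = -1/3, giving area 1/3.

1/3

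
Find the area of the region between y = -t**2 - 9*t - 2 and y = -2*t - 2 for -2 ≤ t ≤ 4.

266/3

The difference (-t**2 - 9*t - 2) - (-2*t - 2) = -t**2 - 7*t changes sign at t = 0 inside [-2, 4], so split the integral there.
∫[-2,0] (-t**2 - 7*t) dt = 34/3.
∫[0,4] (-t**2 - 7*t) dt = -232/3; the area of that piece is 232/3.
Total area = 34/3 + 232/3 = 266/3.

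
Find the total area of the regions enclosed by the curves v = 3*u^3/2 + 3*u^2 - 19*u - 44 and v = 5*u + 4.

284

Set the curves equal: 3*u^3/2 + 3*u^2 - 19*u - 44 = 5*u + 4, so 3*u^3/2 + 3*u^2 - 24*u - 48 = 0, which factors as 3*(u - 4)*(u + 2)*(u + 4)/2 = 0. The curves meet at u = -4, -2, 4.
On [-4, -2], v = 3*u^3/2 + 3*u^2 - 19*u - 44 is on top; that piece has area ∫[-4,-2] (3*u^3/2 + 3*u^2 - 24*u - 48) du = 14.
On [-2, 4], v = 5*u + 4 is on top; that piece has area ∫[-2,4] (-(3*u^3/2 + 3*u^2 - 24*u - 48)) du = 270.
Total enclosed area = 14 + 270 = 284.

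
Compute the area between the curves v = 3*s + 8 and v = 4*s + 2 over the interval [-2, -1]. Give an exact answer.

On [-2, -1], (3*s + 8) - (4*s + 2) = -s + 6 is ≥ 0 throughout, so the area is a single integral of |-s + 6|.
∫[-2,-1] (-s + 6) ds = 15/2.

15/2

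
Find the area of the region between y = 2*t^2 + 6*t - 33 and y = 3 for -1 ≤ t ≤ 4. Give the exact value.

111

The difference (2*t^2 + 6*t - 33) - (3) = 2*t^2 + 6*t - 36 changes sign at t = 3 inside [-1, 4], so split the integral there.
∫[-1,3] (2*t^2 + 6*t - 36) dt = -304/3; the area of that piece is 304/3.
∫[3,4] (2*t^2 + 6*t - 36) dt = 29/3.
Total area = 304/3 + 29/3 = 111.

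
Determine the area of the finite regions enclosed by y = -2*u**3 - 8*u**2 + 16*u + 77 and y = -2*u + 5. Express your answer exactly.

1741/6

Set the curves equal: -2*u**3 - 8*u**2 + 16*u + 77 = -2*u + 5, so -2*u**3 - 8*u**2 + 18*u + 72 = 0, which factors as -2*(u - 3)*(u + 3)*(u + 4) = 0. The curves meet at u = -4, -3, 3.
On [-4, -3], y = -2*u + 5 is on top; that piece has area ∫[-4,-3] (-(-2*u**3 - 8*u**2 + 18*u + 72)) du = 13/6.
On [-3, 3], y = -2*u**3 - 8*u**2 + 16*u + 77 is on top; that piece has area ∫[-3,3] (-2*u**3 - 8*u**2 + 18*u + 72) du = 288.
Total enclosed area = 13/6 + 288 = 1741/6.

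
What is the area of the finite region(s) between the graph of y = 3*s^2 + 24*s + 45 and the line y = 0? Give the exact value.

The curve meets the s-axis where 3*s^2 + 24*s + 45 = 0, i.e. 3*(s + 3)*(s + 5) = 0, at s = -5, -3.
On [-5, -3] the curve lies below the axis; ∫[-5,-3] (3*s^2 + 24*s + 45) ds = -4, giving area 4.

4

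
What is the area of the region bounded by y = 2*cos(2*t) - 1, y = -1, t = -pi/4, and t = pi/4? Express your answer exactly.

On [-pi/4, pi/4], (2*cos(2*t) - 1) - (-1) = 2*cos(2*t) is ≥ 0 throughout, so the area is a single integral of |2*cos(2*t)|.
∫[-pi/4,pi/4] (2*cos(2*t)) dt = 2.

2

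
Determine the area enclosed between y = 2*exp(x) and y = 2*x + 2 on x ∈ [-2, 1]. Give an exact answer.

On [-2, 1], (2*exp(x)) - (2*x + 2) = -2*x + 2*exp(x) - 2 is ≥ 0 throughout, so the area is a single integral of |-2*x + 2*exp(x) - 2|.
∫[-2,1] (-2*x + 2*exp(x) - 2) dx = -3 - 2*exp(-2) + 2*exp(1).

-3 - 2*exp(-2) + 2*exp(1)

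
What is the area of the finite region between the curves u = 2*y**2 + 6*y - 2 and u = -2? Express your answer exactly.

Both boundary curves give u as a function of y, so integrate with respect to y. Setting them equal: 2*y**2 + 6*y = 0, i.e. 2*y*(y + 3) = 0, so they meet at y = -3, 0.
For y in [-3, 0], u = 2*y**2 + 6*y - 2 is on the left; area = ∫[-3,0] (-(2*y**2 + 6*y)) dy = 9.

9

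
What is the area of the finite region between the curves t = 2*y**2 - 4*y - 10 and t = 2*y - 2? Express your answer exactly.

Both boundary curves give t as a function of y, so integrate with respect to y. Setting them equal: 2*y**2 - 6*y - 8 = 0, i.e. 2*(y - 4)*(y + 1) = 0, so they meet at y = -1, 4.
For y in [-1, 4], t = 2*y**2 - 4*y - 10 is on the left; area = ∫[-1,4] (-(2*y**2 - 6*y - 8)) dy = 125/3.

125/3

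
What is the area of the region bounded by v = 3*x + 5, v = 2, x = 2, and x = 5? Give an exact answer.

On [2, 5], (3*x + 5) - (2) = 3*x + 3 is ≥ 0 throughout, so the area is a single integral of |3*x + 3|.
∫[2,5] (3*x + 3) dx = 81/2.

81/2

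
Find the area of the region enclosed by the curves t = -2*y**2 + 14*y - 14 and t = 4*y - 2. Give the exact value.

1/3

Both boundary curves give t as a function of y, so integrate with respect to y. Setting them equal: -2*y**2 + 10*y - 12 = 0, i.e. -2*(y - 3)*(y - 2) = 0, so they meet at y = 2, 3.
For y in [2, 3], t = -2*y**2 + 14*y - 14 is on the right; area = ∫[2,3] (-2*y**2 + 10*y - 12) dy = 1/3.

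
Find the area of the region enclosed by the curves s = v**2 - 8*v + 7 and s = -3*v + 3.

9/2

Both boundary curves give s as a function of v, so integrate with respect to v. Setting them equal: v**2 - 5*v + 4 = 0, i.e. (v - 4)*(v - 1) = 0, so they meet at v = 1, 4.
For v in [1, 4], s = v**2 - 8*v + 7 is on the left; area = ∫[1,4] (-(v**2 - 5*v + 4)) dv = 9/2.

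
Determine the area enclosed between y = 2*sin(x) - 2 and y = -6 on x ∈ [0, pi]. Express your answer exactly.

4 + 4*pi

On [0, pi], (2*sin(x) - 2) - (-6) = 2*sin(x) + 4 is ≥ 0 throughout, so the area is a single integral of |2*sin(x) + 4|.
∫[0,pi] (2*sin(x) + 4) dx = 4 + 4*pi.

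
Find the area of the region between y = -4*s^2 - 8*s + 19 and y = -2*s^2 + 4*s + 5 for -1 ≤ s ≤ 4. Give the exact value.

The difference (-4*s^2 - 8*s + 19) - (-2*s^2 + 4*s + 5) = -2*s^2 - 12*s + 14 changes sign at s = 1 inside [-1, 4], so split the integral there.
∫[-1,1] (-2*s^2 - 12*s + 14) ds = 80/3.
∫[1,4] (-2*s^2 - 12*s + 14) ds = -90; the area of that piece is 90.
Total area = 80/3 + 90 = 350/3.

350/3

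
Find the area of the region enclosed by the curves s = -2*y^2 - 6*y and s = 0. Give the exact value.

9

Both boundary curves give s as a function of y, so integrate with respect to y. Setting them equal: -2*y^2 - 6*y = 0, i.e. -2*y*(y + 3) = 0, so they meet at y = -3, 0.
For y in [-3, 0], s = -2*y^2 - 6*y is on the right; area = ∫[-3,0] (-2*y^2 - 6*y) dy = 9.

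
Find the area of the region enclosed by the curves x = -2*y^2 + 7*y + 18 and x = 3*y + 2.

72

Both boundary curves give x as a function of y, so integrate with respect to y. Setting them equal: -2*y^2 + 4*y + 16 = 0, i.e. -2*(y - 4)*(y + 2) = 0, so they meet at y = -2, 4.
For y in [-2, 4], x = -2*y^2 + 7*y + 18 is on the right; area = ∫[-2,4] (-2*y^2 + 4*y + 16) dy = 72.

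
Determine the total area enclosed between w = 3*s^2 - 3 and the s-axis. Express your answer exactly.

The curve meets the s-axis where 3*s^2 - 3 = 0, i.e. 3*(s - 1)*(s + 1) = 0, at s = -1, 1.
On [-1, 1] the curve lies below the axis; ∫[-1,1] (3*s^2 - 3) ds = -4, giving area 4.

4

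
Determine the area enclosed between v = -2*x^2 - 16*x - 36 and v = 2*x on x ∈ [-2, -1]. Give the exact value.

41/3

On [-2, -1], (-2*x^2 - 16*x - 36) - (2*x) = -2*x^2 - 18*x - 36 is ≤ 0 throughout, so the area is a single integral of |-2*x^2 - 18*x - 36|.
∫[-2,-1] (-2*x^2 - 18*x - 36) dx = -41/3; the area of that piece is 41/3.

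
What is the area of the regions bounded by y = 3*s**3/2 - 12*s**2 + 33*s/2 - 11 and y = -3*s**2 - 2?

Set the curves equal: 3*s**3/2 - 12*s**2 + 33*s/2 - 11 = -3*s**2 - 2, so 3*s**3/2 - 9*s**2 + 33*s/2 - 9 = 0, which factors as 3*(s - 3)*(s - 2)*(s - 1)/2 = 0. The curves meet at s = 1, 2, 3.
On [1, 2], y = 3*s**3/2 - 12*s**2 + 33*s/2 - 11 is on top; that piece has area ∫[1,2] (3*s**3/2 - 9*s**2 + 33*s/2 - 9) ds = 3/8.
On [2, 3], y = -3*s**2 - 2 is on top; that piece has area ∫[2,3] (-(3*s**3/2 - 9*s**2 + 33*s/2 - 9)) ds = 3/8.
Total enclosed area = 3/8 + 3/8 = 3/4.

3/4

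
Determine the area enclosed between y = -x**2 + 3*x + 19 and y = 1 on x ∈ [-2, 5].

On [-2, 5], (-x**2 + 3*x + 19) - (1) = -x**2 + 3*x + 18 is ≥ 0 throughout, so the area is a single integral of |-x**2 + 3*x + 18|.
∫[-2,5] (-x**2 + 3*x + 18) dx = 679/6.

679/6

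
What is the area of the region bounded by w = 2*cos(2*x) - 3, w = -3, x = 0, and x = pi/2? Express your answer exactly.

2

The difference (2*cos(2*x) - 3) - (-3) = 2*cos(2*x) changes sign at x = pi/4 inside [0, pi/2], so split the integral there.
∫[0,pi/4] (2*cos(2*x)) dx = 1.
∫[pi/4,pi/2] (2*cos(2*x)) dx = -1; the area of that piece is 1.
Total area = 1 + 1 = 2.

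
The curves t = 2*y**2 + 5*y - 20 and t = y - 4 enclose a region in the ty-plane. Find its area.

Both boundary curves give t as a function of y, so integrate with respect to y. Setting them equal: 2*y**2 + 4*y - 16 = 0, i.e. 2*(y - 2)*(y + 4) = 0, so they meet at y = -4, 2.
For y in [-4, 2], t = 2*y**2 + 5*y - 20 is on the left; area = ∫[-4,2] (-(2*y**2 + 4*y - 16)) dy = 72.

72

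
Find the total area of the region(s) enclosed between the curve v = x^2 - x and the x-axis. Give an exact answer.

1/6

The curve meets the x-axis where x^2 - x = 0, i.e. x*(x - 1) = 0, at x = 0, 1.
On [0, 1] the curve lies below the axis; ∫[0,1] (x^2 - x) dx = -1/6, giving area 1/6.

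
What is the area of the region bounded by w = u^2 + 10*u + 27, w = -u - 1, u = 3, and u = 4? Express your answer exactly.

473/6

On [3, 4], (u^2 + 10*u + 27) - (-u - 1) = u^2 + 11*u + 28 is ≥ 0 throughout, so the area is a single integral of |u^2 + 11*u + 28|.
∫[3,4] (u^2 + 11*u + 28) du = 473/6.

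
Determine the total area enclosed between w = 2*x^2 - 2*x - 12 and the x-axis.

125/3

The curve meets the x-axis where 2*x^2 - 2*x - 12 = 0, i.e. 2*(x - 3)*(x + 2) = 0, at x = -2, 3.
On [-2, 3] the curve lies below the axis; ∫[-2,3] (2*x^2 - 2*x - 12) dx = -125/3, giving area 125/3.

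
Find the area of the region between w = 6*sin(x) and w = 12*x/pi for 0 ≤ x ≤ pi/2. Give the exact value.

6 - 3*pi/2

On [0, pi/2], (6*sin(x)) - (12*x/pi) = -12*x/pi + 6*sin(x) is ≥ 0 throughout, so the area is a single integral of |-12*x/pi + 6*sin(x)|.
∫[0,pi/2] (-12*x/pi + 6*sin(x)) dx = 6 - 3*pi/2.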